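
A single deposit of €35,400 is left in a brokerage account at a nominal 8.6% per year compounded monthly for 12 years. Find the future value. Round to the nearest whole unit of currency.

i = 0.086/12 = 0.00716667 per month; n = 12·12 = 144.
FV = 35,400 × (1 + 0.00716667)^144 = 98,991.2432

€98,991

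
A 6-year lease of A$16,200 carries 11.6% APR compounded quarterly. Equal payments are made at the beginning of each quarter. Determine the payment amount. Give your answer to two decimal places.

With 4 periods per year: i = 0.029, n = 24.
Annuity-PV factor × (1+i) = 17.615893; PMT = 16200 / 17.615893 = 919.6241

A$919.62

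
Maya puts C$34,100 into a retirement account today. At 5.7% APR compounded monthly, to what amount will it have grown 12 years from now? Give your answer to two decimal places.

C$67,469.66

i = 0.057/12 = 0.00475 per month; n = 12·12 = 144.
34,100 × (1+0.00475)^144 = 34,100 × 1.978582 = 67,469.6597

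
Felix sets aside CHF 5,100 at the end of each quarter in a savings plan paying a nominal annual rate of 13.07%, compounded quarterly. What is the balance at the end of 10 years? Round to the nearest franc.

i = 0.1307/4 = 0.032675 per quarter; n = 10·4 = 40.
Accumulation factor s(40|0.032675) = 80.142299; FV = 5100 × 80.142299 = 408,725.7236

CHF 408,726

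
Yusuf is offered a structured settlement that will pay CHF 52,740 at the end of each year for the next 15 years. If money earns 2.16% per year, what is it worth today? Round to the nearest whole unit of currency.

CHF 669,628

PV = 52740 × [1 − (1+0.0216)^(−15)] / 0.0216 = 52740 × 12.696783 = 669,628.3414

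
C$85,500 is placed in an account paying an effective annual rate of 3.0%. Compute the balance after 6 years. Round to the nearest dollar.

FV = 85,500 × (1 + 0.03)^6 = 102,091.4714

C$102,091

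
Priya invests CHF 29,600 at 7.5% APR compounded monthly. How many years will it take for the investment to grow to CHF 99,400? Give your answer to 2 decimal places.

Periodic rate i = 0.075/12 = 0.00625.
(1+i)^n = 99400/29600 = 3.35811, so n = ln 3.35811 / ln 1.00625 = 194.4255 months
= 194.4255/12 years

16.20 years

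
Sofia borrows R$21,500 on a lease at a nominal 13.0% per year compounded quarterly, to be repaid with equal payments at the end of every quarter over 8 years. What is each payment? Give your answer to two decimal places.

R$1,090.69

i = 0.13/4 = 0.0325 per quarter; n = 8·4 = 32.
PMT = 21500 / ( [1 − (1+0.0325)^(−32)] / 0.0325 ) = 21500 / 19.712297 = 1,090.6897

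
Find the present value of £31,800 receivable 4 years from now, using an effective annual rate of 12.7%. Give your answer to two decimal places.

£19,712.03

PV = FV·(1+i)^(−n) = 31,800 × 0.619875 = 19,712.0347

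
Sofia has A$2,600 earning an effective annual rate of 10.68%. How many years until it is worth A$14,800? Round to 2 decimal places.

(1+i)^n = 14800/2600 = 5.69231, so n = ln 5.69231 / ln 1.1068 = 17.1387 years

17.14 years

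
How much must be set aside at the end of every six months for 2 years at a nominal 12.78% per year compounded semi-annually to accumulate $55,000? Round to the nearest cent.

Periodic rate i = 0.1278/2 = 0.0639; n = 2 × 2 = 4 periods.
FV-annuity factor = 4.399994; PMT = 55000 / 4.399994 = 12,500.0177

$12,500.02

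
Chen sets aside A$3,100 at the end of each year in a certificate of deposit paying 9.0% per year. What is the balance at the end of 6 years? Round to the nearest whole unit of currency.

FV = PMT · [(1+i)^n − 1] / i = 3100 · 7.523335 = 23,322.3372

A$23,322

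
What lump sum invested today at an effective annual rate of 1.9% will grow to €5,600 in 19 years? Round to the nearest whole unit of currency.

€3,916

Discount factor = (1+0.019)^(−19) = 0.699343; PV = 5,600 × 0.699343 = 3,916.3232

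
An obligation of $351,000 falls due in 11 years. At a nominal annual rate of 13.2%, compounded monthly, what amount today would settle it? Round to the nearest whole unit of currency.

$82,824

With 12 periods per year: i = 0.011, n = 132.
PV = 351,000 / (1 + 0.011)^132 = 351,000 / 4.237918 = 82,823.6906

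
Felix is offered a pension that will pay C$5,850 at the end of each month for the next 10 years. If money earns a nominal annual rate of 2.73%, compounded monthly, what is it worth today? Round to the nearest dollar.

C$613,726

With 12 periods per year: i = 0.002275, n = 120.
PV = 5850 × [1 − (1+0.002275)^(−120)] / 0.002275 = 5850 × 104.910411 = 613,725.9063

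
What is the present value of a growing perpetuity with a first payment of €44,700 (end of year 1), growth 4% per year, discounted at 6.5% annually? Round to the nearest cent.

PV = PMT / (i − g) = 44700 / (0.065 − 0.04) = 44700 / 0.025000 = 1,788,000.0000

€1,788,000.00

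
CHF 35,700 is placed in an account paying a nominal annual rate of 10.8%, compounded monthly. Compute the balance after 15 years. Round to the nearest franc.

With 12 periods per year: i = 0.009, n = 180.
FV = PV·(1+i)^n = 35,700 × 5.016605 = 179,092.8051

CHF 179,093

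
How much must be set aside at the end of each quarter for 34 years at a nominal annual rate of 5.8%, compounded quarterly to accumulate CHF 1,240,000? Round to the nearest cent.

i = 0.058/4 = 0.0145 per quarter; n = 34·4 = 136.
FV-annuity factor = 419.586695; PMT = 1.24e+06 / 419.586695 = 2,955.2891

CHF 2,955.29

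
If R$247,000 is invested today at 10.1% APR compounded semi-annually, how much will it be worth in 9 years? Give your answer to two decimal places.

i = 0.101/2 = 0.0505 per half-year; n = 9·2 = 18.
FV = 247,000 × (1 + 0.0505)^18 = 599,550.7832

R$599,550.78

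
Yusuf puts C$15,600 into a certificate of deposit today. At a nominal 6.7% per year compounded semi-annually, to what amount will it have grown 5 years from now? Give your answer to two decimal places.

C$21,688.49

With 2 periods per year: i = 0.0335, n = 10.
15,600 × (1+0.0335)^10 = 15,600 × 1.390288 = 21,688.4946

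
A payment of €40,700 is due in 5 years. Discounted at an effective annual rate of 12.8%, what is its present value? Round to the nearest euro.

PV = FV·(1+i)^(−n) = 40,700 × 0.547589 = 22,286.8613

€22,287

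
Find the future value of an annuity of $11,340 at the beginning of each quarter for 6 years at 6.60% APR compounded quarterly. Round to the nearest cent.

i = 0.066/4 = 0.0165 per quarter; n = 6·4 = 24.
FV = PMT · [(1+i)^n − 1] / i × (1+i) = 11340 · 29.637165 = 336,085.4516
Payments are at the start of each period, so multiply by (1+i).

$336,085.45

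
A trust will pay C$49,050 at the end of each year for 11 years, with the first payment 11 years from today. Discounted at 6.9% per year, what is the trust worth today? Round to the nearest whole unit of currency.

C$189,676

Value one period before first payment (t=10): 49050 × [1 − (1+0.069)^(−11)] / 0.069 = 49050 × 7.536168 = 369,649.0270
Discount back 10 years: 369,649.0270 × (1+0.069)^(−10) = 369,649.0270 × 0.513125 = 189,676.0580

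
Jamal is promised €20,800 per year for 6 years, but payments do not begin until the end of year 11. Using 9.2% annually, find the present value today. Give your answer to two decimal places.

PV at t=10 (ordinary 6-year annuity): 20800 × a(6|0.092) = 20800 × 4.459295 = 92,753.3344
PV₀ = 92,753.3344 / (1+0.092)^10 = 92,753.3344 / 2.411162 = 38,468.3135

€38,468.31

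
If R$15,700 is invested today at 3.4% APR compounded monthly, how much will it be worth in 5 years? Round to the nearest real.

i = 0.034/12 = 0.00283333 per month; n = 5·12 = 60.
FV = PV·(1+i)^n = 15,700 × 1.185020 = 18,604.8134

R$18,605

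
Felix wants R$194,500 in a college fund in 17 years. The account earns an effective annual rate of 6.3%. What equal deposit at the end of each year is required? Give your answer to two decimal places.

R$6,713.12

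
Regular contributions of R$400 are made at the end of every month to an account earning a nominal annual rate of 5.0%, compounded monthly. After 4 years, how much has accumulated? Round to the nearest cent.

R$21,205.95

Periodic rate i = 0.05/12 = 0.00416667; n = 4 × 12 = 48 periods.
FV = 400 × [(1+0.00416667)^48 − 1] / 0.00416667 = 400 × 53.014885 = 21,205.9541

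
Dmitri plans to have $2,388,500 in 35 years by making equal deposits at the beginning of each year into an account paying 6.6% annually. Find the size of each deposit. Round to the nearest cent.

$17,678.78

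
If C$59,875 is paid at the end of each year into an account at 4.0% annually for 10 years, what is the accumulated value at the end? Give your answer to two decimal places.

Accumulation factor s(10|0.04) = 12.006107; FV = 59875 × 12.006107 = 718,865.6640

C$718,865.66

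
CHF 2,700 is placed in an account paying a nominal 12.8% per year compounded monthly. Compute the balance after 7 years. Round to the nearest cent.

Periodic rate i = 0.128/12 = 0.0106667; n = 7 × 12 = 84 periods.
FV = PV·(1+i)^n = 2,700 × 2.438188 = 6,583.1070

CHF 6,583.11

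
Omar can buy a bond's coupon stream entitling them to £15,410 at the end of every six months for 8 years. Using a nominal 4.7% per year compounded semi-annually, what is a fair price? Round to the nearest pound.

With 2 periods per year: i = 0.0235, n = 16.
PV = PMT · [1 − (1+i)^(−n)] / i = 15410 · 13.208700 = 203,546.0694

£203,546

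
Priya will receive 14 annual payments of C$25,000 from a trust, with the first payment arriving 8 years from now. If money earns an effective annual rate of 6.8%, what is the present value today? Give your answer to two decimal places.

C$139,620.72

PV at t=7 (ordinary 14-year annuity): 25000 × a(14|0.068) = 25000 × 8.851332 = 221,283.2986
PV₀ = 221,283.2986 / (1+0.068)^7 = 221,283.2986 / 1.584889 = 139,620.7183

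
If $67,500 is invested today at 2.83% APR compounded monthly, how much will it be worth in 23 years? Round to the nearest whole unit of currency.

i = 0.0283/12 = 0.00235833 per month; n = 23·12 = 276.
FV = 67,500 × (1 + 0.00235833)^276 = 129,316.2925

$129,316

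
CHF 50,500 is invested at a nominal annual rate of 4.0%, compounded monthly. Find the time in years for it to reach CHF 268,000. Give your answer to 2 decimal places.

Periodic rate i = 0.04/12 = 0.00333333.
n = ln(268000/50500) / ln(1+0.00333333) = ln(5.30693) / 0.003328 = 501.5381 months
= 501.5381/12 years

41.79 years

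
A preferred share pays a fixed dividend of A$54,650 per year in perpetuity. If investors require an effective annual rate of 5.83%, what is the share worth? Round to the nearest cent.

PV = C/r = 54650/0.0583 = 937,392.7959

A$937,392.80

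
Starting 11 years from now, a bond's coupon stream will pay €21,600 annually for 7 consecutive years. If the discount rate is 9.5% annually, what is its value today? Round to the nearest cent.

PV at t=10 (ordinary 7-year annuity): 21600 × a(7|0.095) = 21600 × 4.949612 = 106,911.6239
Discount back 10 years: 106,911.6239 × (1+0.095)^(−10) = 106,911.6239 × 0.403514 = 43,140.3570

€43,140.36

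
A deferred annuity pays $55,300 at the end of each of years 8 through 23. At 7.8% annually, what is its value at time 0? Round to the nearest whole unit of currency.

Value one period before first payment (t=7): 55300 × [1 − (1+0.078)^(−16)] / 0.078 = 55300 × 8.965683 = 495,802.2632
Discount back 7 years: 495,802.2632 × (1+0.078)^(−7) = 495,802.2632 × 0.591111 = 293,073.9238

$293,074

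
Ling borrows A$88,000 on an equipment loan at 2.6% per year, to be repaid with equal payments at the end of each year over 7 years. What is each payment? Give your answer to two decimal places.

A$13,912.40

Annuity-PV factor = 6.325294; PMT = 88000 / 6.325294 = 13,912.3975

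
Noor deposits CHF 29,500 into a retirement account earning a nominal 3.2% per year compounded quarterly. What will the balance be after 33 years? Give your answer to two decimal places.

CHF 84,452.45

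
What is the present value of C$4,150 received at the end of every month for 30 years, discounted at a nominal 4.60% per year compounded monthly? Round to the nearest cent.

Periodic rate i = 0.046/12 = 0.00383333; n = 30 × 12 = 360 periods.
PV = PMT · [1 − (1+i)^(−n)] / i = 4150 · 195.067002 = 809,528.0583

C$809,528.06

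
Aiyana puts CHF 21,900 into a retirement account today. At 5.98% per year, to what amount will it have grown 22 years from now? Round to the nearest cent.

FV = PV·(1+i)^n = 21,900 × 3.588609 = 78,590.5356

CHF 78,590.54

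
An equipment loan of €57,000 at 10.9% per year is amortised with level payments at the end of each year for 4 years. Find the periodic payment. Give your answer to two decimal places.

€18,333.39

PMT = 57000 / ( [1 − (1+0.109)^(−4)] / 0.109 ) = 57000 / 3.109081 = 18,333.3898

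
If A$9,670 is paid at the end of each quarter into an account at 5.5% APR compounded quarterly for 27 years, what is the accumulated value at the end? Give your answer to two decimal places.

A$2,370,398.67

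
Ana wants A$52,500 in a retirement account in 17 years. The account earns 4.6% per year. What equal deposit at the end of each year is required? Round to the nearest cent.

A$2,103.62

PMT = 52500 / ( [(1+0.046)^17 − 1] / 0.046 ) = 52500 / 24.956991 = 2,103.6190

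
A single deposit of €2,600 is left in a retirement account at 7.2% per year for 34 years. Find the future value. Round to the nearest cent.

FV = 2,600 × (1 + 0.072)^34 = 27,643.6923

€27,643.69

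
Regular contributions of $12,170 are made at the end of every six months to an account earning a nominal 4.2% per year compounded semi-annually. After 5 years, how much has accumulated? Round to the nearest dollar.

$133,869

i = 0.042/2 = 0.021 per half-year; n = 5·2 = 10.
FV = PMT · [(1+i)^n − 1] / i = 12170 · 10.999915 = 133,868.9617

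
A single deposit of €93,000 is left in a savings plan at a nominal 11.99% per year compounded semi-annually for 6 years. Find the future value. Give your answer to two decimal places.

€187,028.37

With 2 periods per year: i = 0.05995, n = 12.
FV = PV·(1+i)^n = 93,000 × 2.011058 = 187,028.3743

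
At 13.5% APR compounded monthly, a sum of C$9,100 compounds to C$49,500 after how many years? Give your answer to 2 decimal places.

Periodic rate i = 0.135/12 = 0.01125.
(1+i)^n = 49500/9100 = 5.43956, so n = ln 5.43956 / ln 1.01125 = 151.3962 months
= 151.3962/12 years

12.62 years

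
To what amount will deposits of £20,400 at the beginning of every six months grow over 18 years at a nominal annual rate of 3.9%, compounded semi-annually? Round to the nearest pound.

£1,071,030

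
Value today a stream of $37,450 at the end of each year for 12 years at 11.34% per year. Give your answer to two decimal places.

$239,250.52

PV = 37450 × [1 − (1+0.1134)^(−12)] / 0.1134 = 37450 × 6.388532 = 239,250.5235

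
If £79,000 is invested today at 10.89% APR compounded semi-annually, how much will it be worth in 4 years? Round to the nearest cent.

Periodic rate i = 0.1089/2 = 0.05445; n = 4 × 2 = 8 periods.
79,000 × (1+0.05445)^8 = 79,000 × 1.528298 = 120,735.5099

£120,735.51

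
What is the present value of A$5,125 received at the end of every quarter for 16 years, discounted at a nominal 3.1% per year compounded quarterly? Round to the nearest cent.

With 4 periods per year: i = 0.00775, n = 64.
PV = PMT · [1 − (1+i)^(−n)] / i = 5125 · 50.306172 = 257,819.1315

A$257,819.13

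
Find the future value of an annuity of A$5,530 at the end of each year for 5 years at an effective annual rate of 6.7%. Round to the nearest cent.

A$31,611.77

FV = PMT · [(1+i)^n − 1] / i = 5530 · 5.716414 = 31,611.7692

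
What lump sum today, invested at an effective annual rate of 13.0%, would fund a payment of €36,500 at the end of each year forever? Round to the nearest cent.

PV = C/r = 36500/0.13 = 280,769.2308

€280,769.23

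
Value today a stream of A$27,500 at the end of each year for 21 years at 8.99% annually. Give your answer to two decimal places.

Annuity factor a(21|0.0899) = 9.299068; PV = 27500 × 9.299068 = 255,724.3769

A$255,724.38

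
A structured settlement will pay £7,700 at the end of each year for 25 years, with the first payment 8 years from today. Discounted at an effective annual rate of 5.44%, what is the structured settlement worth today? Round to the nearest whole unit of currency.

£71,706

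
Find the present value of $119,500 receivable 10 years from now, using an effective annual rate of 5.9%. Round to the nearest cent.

$67,360.97

PV = 119,500 / (1 + 0.059)^10 = 119,500 / 1.774024 = 67,360.9656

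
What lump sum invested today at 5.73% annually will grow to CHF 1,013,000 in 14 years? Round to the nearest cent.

CHF 464,337.97

PV = 1,013,000 / (1 + 0.0573)^14 = 1,013,000 / 2.181601 = 464,337.9658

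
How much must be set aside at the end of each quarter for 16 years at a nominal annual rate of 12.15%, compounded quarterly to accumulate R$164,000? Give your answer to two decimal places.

R$860.76

i = 0.1215/4 = 0.030375 per quarter; n = 16·4 = 64.
PMT = 164000 / ( [(1+0.030375)^64 − 1] / 0.030375 ) = 164000 / 190.529927 = 860.7572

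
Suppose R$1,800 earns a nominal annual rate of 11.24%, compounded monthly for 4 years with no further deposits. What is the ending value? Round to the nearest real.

i = 0.1124/12 = 0.00936667 per month; n = 4·12 = 48.
1,800 × (1+0.00936667)^48 = 1,800 × 1.564408 = 2,815.9343

R$2,816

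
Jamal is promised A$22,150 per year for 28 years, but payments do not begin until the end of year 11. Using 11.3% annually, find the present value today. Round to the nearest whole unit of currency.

Value one period before first payment (t=10): 22150 × [1 − (1+0.113)^(−28)] / 0.113 = 22150 × 8.407929 = 186,235.6309
Discount back 10 years: 186,235.6309 × (1+0.113)^(−10) = 186,235.6309 × 0.342806 = 63,842.6832

A$63,843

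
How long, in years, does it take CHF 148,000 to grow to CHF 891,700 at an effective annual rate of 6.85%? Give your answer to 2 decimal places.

n = ln(891700/148000) / ln(1+0.0685) = ln(6.02500) / 0.066256 = 27.1058 years

27.11 years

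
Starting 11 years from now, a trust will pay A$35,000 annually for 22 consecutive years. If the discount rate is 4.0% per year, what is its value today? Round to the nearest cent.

A$341,692.95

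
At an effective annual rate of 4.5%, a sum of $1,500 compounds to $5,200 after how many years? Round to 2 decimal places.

(1+i)^n = 5200/1500 = 3.46667, so n = ln 3.46667 / ln 1.045 = 28.2436 years

28.24 years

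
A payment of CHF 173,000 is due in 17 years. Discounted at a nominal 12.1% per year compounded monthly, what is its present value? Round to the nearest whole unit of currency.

i = 0.121/12 = 0.0100833 per month; n = 17·12 = 204.
Discount factor = (1+0.0100833)^(−204) = 0.129161; PV = 173,000 × 0.129161 = 22,344.7884

CHF 22,345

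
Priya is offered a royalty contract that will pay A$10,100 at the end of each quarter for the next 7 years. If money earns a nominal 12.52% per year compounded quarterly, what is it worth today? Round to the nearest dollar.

Periodic rate i = 0.1252/4 = 0.0313; n = 7 × 4 = 28 periods.
PV = 10100 × [1 − (1+0.0313)^(−28)] / 0.0313 = 10100 × 18.469339 = 186,540.3227

A$186,540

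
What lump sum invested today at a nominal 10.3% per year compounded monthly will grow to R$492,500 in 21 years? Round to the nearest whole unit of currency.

R$57,153

With 12 periods per year: i = 0.00858333, n = 252.
PV = 492,500 / (1 + 0.00858333)^252 = 492,500 / 8.617284 = 57,152.5813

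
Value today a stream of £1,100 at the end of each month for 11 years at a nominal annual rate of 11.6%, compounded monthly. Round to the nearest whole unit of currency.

£81,832

Periodic rate i = 0.116/12 = 0.00966667; n = 11 × 12 = 132 periods.
Annuity factor a(132|0.00966667) = 74.393014; PV = 1100 × 74.393014 = 81,832.3150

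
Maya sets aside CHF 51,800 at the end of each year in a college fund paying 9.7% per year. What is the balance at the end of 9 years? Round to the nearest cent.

CHF 694,599.64

FV = PMT · [(1+i)^n − 1] / i = 51800 · 13.409260 = 694,599.6445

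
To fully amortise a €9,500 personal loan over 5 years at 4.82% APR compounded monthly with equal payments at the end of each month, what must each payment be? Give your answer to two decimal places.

With 12 periods per year: i = 0.00401667, n = 60.
PMT = 9500 / ( [1 − (1+0.00401667)^(−60)] / 0.00401667 ) = 9500 / 53.222974 = 178.4943

€178.49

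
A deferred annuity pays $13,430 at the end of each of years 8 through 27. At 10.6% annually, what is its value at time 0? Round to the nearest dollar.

$54,243

Value one period before first payment (t=7): 13430 × [1 − (1+0.106)^(−20)] / 0.106 = 13430 × 8.176220 = 109,806.6369
Discount back 7 years: 109,806.6369 × (1+0.106)^(−7) = 109,806.6369 × 0.493985 = 54,242.8752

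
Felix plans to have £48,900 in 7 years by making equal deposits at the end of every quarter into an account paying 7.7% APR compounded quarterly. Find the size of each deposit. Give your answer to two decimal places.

With 4 periods per year: i = 0.01925, n = 28.
FV-annuity factor = 36.651072; PMT = 48900 / 36.651072 = 1,334.2038

£1,334.20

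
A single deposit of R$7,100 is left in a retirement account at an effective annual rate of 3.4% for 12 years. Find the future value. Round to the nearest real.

FV = PV·(1+i)^n = 7,100 × 1.493642 = 10,604.8569

R$10,605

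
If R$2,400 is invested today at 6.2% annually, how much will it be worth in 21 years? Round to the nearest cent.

2,400 × (1+0.062)^21 = 2,400 × 3.536835 = 8,488.4050

R$8,488.41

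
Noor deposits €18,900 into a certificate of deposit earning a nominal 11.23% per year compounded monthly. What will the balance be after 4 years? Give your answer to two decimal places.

€29,555.59

With 12 periods per year: i = 0.00935833, n = 48.
18,900 × (1+0.00935833)^48 = 18,900 × 1.563788 = 29,555.5949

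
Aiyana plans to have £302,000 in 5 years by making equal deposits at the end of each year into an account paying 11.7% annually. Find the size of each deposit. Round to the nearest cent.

FV-annuity factor = 6.315085; PMT = 302000 / 6.315085 = 47,821.9974

£47,822.00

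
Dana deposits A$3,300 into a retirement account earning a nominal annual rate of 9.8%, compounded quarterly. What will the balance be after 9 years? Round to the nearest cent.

i = 0.098/4 = 0.0245 per quarter; n = 9·4 = 36.
FV = PV·(1+i)^n = 3,300 × 2.390180 = 7,887.5949

A$7,887.59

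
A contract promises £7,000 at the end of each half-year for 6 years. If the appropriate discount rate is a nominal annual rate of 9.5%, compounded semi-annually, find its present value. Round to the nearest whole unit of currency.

£62,927

With 2 periods per year: i = 0.0475, n = 12.
Annuity factor a(12|0.0475) = 8.989557; PV = 7000 × 8.989557 = 62,926.8994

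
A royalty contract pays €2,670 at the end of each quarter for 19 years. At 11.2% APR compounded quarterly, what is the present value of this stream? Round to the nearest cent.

€83,665.47

Periodic rate i = 0.112/4 = 0.028; n = 19 × 4 = 76 periods.
Annuity factor a(76|0.028) = 31.335383; PV = 2670 × 31.335383 = 83,665.4737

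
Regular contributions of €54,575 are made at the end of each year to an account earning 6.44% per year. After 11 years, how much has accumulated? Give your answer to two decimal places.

€836,249.28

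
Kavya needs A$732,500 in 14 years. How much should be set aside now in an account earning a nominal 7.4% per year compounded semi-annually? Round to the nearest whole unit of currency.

Periodic rate i = 0.074/2 = 0.037; n = 14 × 2 = 28 periods.
PV = FV·(1+i)^(−n) = 732,500 × 0.361572 = 264,851.5081

A$264,852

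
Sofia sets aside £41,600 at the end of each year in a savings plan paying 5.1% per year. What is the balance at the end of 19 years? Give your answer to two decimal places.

£1,283,131.62

FV = 41600 × [(1+0.051)^19 − 1] / 0.051 = 41600 × 30.844510 = 1,283,131.6235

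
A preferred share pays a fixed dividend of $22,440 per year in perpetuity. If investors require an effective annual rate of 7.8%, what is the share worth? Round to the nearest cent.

PV = C/r = 22440/0.078 = 287,692.3077

$287,692.31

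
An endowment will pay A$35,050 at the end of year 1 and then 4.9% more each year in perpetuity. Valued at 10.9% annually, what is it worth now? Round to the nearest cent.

PV = PMT / (i − g) = 35050 / (0.109 − 0.049) = 35050 / 0.060000 = 584,166.6667

A$584,166.67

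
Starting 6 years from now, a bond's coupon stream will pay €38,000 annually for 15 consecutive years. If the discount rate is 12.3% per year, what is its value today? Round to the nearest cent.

€142,614.84

Value one period before first payment (t=5): 38000 × [1 − (1+0.123)^(−15)] / 0.123 = 38000 × 6.703165 = 254,720.2643
Discount back 5 years: 254,720.2643 × (1+0.123)^(−5) = 254,720.2643 × 0.559888 = 142,614.8388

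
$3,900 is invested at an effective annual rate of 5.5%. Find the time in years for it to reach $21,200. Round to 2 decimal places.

n = ln(21200/3900) / ln(1+0.055) = ln(5.43590) / 0.053541 = 31.6212 years

31.62 years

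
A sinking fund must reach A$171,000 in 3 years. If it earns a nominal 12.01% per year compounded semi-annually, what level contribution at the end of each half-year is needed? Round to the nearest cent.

Periodic rate i = 0.1201/2 = 0.06005; n = 3 × 2 = 6 periods.
PMT = 171000 / ( [(1+0.06005)^6 − 1] / 0.06005 ) = 171000 / 6.976197 = 24,511.9226

A$24,511.92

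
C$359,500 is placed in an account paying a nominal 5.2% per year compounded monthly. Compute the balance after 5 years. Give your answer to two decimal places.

C$465,984.54

Periodic rate i = 0.052/12 = 0.00433333; n = 5 × 12 = 60 periods.
FV = 359,500 × (1 + 0.00433333)^60 = 465,984.5439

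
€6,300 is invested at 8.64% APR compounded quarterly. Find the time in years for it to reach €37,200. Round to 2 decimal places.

Periodic rate i = 0.0864/4 = 0.0216.
(1+i)^n = 37200/6300 = 5.90476, so n = ln 5.90476 / ln 1.0216 = 83.0958 quarters
= 83.0958/4 years

20.77 years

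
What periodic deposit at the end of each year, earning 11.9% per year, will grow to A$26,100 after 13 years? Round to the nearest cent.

A$937.46

PMT = 26100 / ( [(1+0.119)^13 − 1] / 0.119 ) = 26100 / 27.841310 = 937.4559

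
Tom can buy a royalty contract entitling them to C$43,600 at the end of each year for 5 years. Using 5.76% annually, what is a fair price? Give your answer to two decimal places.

Annuity factor a(5|0.0576) = 4.240009; PV = 43600 × 4.240009 = 184,864.4048

C$184,864.40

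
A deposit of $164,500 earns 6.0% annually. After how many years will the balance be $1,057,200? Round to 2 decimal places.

(1+i)^n = 1.0572e+06/164500 = 6.42675, so n = ln 6.42675 / ln 1.06 = 31.9290 years

31.93 years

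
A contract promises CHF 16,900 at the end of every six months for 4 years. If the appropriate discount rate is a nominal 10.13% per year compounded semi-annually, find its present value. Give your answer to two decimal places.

CHF 108,941.87

With 2 periods per year: i = 0.05065, n = 8.
Annuity factor a(8|0.05065) = 6.446264; PV = 16900 × 6.446264 = 108,941.8664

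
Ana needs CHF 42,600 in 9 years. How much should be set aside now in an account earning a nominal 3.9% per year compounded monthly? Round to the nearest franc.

i = 0.039/12 = 0.00325 per month; n = 9·12 = 108.
PV = 42,600 / (1 + 0.00325)^108 = 42,600 / 1.419679 = 30,006.7812

CHF 30,007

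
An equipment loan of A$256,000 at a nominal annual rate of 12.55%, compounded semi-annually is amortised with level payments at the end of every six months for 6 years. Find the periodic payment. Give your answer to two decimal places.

A$30,996.95

With 2 periods per year: i = 0.06275, n = 12.
Annuity-PV factor = 8.258877; PMT = 256000 / 8.258877 = 30,996.9492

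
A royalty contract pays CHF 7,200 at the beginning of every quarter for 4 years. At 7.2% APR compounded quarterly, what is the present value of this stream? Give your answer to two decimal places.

CHF 101,114.10

With 4 periods per year: i = 0.018, n = 16.
PV = 7200 × [1 − (1+0.018)^(−16)] / 0.018 × (1+i) = 7200 × 14.043625 = 101,114.1019
(annuity-due: payments at period start, so ×(1+i).)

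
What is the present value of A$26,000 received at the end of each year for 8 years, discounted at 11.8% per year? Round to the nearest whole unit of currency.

A$130,066

Annuity factor a(8|0.118) = 5.002546; PV = 26000 × 5.002546 = 130,066.1833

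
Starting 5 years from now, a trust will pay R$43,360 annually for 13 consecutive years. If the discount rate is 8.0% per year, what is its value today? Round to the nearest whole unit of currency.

Value one period before first payment (t=4): 43360 × [1 − (1+0.08)^(−13)] / 0.08 = 43360 × 7.903776 = 342,707.7248
Discount back 4 years: 342,707.7248 × (1+0.08)^(−4) = 342,707.7248 × 0.735030 = 251,900.4085

R$251,900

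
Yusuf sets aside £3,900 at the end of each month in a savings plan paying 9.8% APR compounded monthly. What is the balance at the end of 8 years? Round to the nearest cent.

£565,063.70

i = 0.098/12 = 0.00816667 per month; n = 8·12 = 96.
FV = 3900 × [(1+0.00816667)^96 − 1] / 0.00816667 = 3900 × 144.888129 = 565,063.7022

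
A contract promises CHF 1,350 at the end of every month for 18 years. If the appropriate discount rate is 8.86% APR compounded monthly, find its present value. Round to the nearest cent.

With 12 periods per year: i = 0.00738333, n = 216.
Annuity factor a(216|0.00738333) = 107.791204; PV = 1350 × 107.791204 = 145,518.1251

CHF 145,518.13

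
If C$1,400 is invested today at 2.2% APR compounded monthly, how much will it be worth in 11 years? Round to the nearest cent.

With 12 periods per year: i = 0.00183333, n = 132.
1,400 × (1+0.00183333)^132 = 1,400 × 1.273512 = 1,782.9168

C$1,782.92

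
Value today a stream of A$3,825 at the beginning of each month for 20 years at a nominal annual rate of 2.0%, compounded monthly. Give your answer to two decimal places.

i = 0.02/12 = 0.00166667 per month; n = 20·12 = 240.
PV = PMT · [1 − (1+i)^(−n)] / i × (1+i) = 3825 · 198.003492 = 757,363.3553
(annuity-due: payments at period start, so ×(1+i).)

A$757,363.36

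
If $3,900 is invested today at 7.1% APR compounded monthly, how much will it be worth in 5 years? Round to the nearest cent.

$5,556.29

i = 0.071/12 = 0.00591667 per month; n = 5·12 = 60.
FV = PV·(1+i)^n = 3,900 × 1.424690 = 5,556.2892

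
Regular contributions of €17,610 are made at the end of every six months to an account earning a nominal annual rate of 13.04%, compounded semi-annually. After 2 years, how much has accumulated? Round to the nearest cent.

€77,633.36

i = 0.1304/2 = 0.0652 per half-year; n = 2·2 = 4.
Accumulation factor s(4|0.0652) = 4.408481; FV = 17610 × 4.408481 = 77,633.3562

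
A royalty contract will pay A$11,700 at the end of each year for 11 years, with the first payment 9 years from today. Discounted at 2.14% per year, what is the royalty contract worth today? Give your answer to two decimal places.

A$95,898.04

PV at t=8 (ordinary 11-year annuity): 11700 × a(11|0.0214) = 11700 × 9.709362 = 113,599.5362
PV₀ = 113,599.5362 / (1+0.0214)^8 = 113,599.5362 / 1.184587 = 95,898.0398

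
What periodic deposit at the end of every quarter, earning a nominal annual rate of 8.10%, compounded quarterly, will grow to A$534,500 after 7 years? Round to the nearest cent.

With 4 periods per year: i = 0.02025, n = 28.
FV-annuity factor = 37.185779; PMT = 534500 / 37.185779 = 14,373.7743

A$14,373.77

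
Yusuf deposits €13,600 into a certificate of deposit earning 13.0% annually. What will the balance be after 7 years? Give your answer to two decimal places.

FV = PV·(1+i)^n = 13,600 × 2.352605 = 31,995.4345

€31,995.43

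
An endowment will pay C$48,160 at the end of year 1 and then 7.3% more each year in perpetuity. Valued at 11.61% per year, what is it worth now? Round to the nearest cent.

C$1,117,401.39

PV = PMT / (i − g) = 48160 / (0.1161 − 0.073) = 48160 / 0.043100 = 1,117,401.3921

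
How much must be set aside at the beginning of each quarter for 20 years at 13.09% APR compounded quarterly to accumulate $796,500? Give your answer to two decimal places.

$2,078.10

Periodic rate i = 0.1309/4 = 0.032725; n = 20 × 4 = 80 periods.
FV-annuity factor × (1+i) = 383.281985; PMT = 796500 / 383.281985 = 2,078.1045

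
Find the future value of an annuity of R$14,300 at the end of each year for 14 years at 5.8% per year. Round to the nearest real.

R$296,333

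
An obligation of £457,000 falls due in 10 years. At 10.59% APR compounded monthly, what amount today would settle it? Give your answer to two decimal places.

i = 0.1059/12 = 0.008825 per month; n = 10·12 = 120.
PV = 457,000 / (1 + 0.008825)^120 = 457,000 / 2.870122 = 159,226.6911

£159,226.69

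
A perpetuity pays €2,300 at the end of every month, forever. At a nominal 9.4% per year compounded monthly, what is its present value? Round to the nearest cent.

Periodic rate i = 0.094/12 = 0.00783333.
PV = C/r = 2300/0.00783333 = 293,617.0213

€293,617.02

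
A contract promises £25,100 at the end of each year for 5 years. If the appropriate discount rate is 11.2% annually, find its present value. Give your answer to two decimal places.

Annuity factor a(5|0.112) = 3.677378; PV = 25100 × 3.677378 = 92,302.1801

£92,302.18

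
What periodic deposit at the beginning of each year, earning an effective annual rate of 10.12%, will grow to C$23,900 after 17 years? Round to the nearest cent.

C$529.38

FV-annuity factor × (1+i) = 45.147353; PMT = 23900 / 45.147353 = 529.3777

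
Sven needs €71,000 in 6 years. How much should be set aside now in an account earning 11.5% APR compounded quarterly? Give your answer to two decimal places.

€35,960.19

With 4 periods per year: i = 0.02875, n = 24.
PV = 71,000 / (1 + 0.02875)^24 = 71,000 / 1.974406 = 35,960.1911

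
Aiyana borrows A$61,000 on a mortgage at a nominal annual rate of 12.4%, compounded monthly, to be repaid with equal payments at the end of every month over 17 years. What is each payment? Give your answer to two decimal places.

A$718.58

With 12 periods per year: i = 0.0103333, n = 204.
Annuity-PV factor = 84.890143; PMT = 61000 / 84.890143 = 718.5758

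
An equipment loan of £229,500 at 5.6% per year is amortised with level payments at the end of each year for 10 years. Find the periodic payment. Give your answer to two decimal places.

Annuity-PV factor = 7.501602; PMT = 229500 / 7.501602 = 30,593.4657

£30,593.47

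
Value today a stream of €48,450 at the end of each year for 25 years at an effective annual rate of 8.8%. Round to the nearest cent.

€483,720.13

Annuity factor a(25|0.088) = 9.983904; PV = 48450 × 9.983904 = 483,720.1346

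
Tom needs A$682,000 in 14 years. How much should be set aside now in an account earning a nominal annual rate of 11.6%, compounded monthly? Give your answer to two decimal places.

i = 0.116/12 = 0.00966667 per month; n = 14·12 = 168.
PV = FV·(1+i)^(−n) = 682,000 × 0.198652 = 135,480.6425

A$135,480.64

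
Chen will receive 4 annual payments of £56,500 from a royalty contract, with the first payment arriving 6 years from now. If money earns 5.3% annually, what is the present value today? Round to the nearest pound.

£153,681

Value one period before first payment (t=5): 56500 × [1 − (1+0.053)^(−4)] / 0.053 = 56500 × 3.521379 = 198,957.8865
PV₀ = 198,957.8865 / (1+0.053)^5 = 198,957.8865 / 1.294619 = 153,680.6904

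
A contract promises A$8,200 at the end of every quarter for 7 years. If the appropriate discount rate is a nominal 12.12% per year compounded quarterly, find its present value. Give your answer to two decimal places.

Periodic rate i = 0.1212/4 = 0.0303; n = 7 × 4 = 28 periods.
PV = PMT · [1 − (1+i)^(−n)] / i = 8200 · 18.695470 = 153,302.8554

A$153,302.86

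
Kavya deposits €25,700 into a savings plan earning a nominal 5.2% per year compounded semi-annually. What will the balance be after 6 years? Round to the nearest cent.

With 2 periods per year: i = 0.026, n = 12.
FV = 25,700 × (1 + 0.026)^12 = 34,970.4687

€34,970.47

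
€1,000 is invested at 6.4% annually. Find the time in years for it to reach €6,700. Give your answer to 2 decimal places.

30.66 years

n = ln(6700/1000) / ln(1+0.064) = ln(6.70000) / 0.062035 = 30.6617 years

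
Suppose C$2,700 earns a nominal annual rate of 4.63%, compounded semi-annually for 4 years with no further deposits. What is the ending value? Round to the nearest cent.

i = 0.0463/2 = 0.02315 per half-year; n = 4·2 = 8.
2,700 × (1+0.02315)^8 = 2,700 × 1.200921 = 3,242.4869

C$3,242.49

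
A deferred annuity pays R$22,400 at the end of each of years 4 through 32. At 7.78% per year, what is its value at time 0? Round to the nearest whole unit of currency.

R$203,776

Value one period before first payment (t=3): 22400 × [1 − (1+0.0778)^(−29)] / 0.0778 = 22400 × 11.389901 = 255,133.7920
Discount back 3 years: 255,133.7920 × (1+0.0778)^(−3) = 255,133.7920 × 0.798703 = 203,776.1938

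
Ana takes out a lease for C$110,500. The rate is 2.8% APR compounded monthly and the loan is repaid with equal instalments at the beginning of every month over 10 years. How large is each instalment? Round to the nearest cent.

Periodic rate i = 0.028/12 = 0.00233333; n = 10 × 12 = 120 periods.
PMT = 110500 / ( [1 − (1+0.00233333)^(−120)] / 0.00233333 × (1+i) ) = 110500 / 104.802418 = 1,054.3650

C$1,054.36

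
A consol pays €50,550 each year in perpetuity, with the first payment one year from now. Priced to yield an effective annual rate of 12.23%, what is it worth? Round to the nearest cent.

€413,327.88

PV = PMT / i = 50550 / 0.1223 = 413,327.8823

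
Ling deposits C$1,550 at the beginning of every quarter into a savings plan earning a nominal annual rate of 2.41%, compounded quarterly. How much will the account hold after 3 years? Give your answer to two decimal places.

Periodic rate i = 0.0241/4 = 0.006025; n = 3 × 4 = 12 periods.
Accumulation factor s(12|0.006025) × (1+i) = 12.480490; FV = 1550 × 12.480490 = 19,344.7596
Payments are at the start of each period, so multiply by (1+i).

C$19,344.76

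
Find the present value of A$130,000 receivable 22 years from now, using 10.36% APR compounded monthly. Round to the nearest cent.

Periodic rate i = 0.1036/12 = 0.00863333; n = 22 × 12 = 264 periods.
PV = 130,000 / (1 + 0.00863333)^264 = 130,000 / 9.673766 = 13,438.4061

A$13,438.41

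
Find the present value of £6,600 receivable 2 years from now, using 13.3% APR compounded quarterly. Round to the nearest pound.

£5,080

Periodic rate i = 0.133/4 = 0.03325; n = 2 × 4 = 8 periods.
PV = 6,600 / (1 + 0.03325)^8 = 6,600 / 1.299102 = 5,080.4318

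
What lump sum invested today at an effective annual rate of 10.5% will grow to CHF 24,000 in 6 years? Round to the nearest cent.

PV = 24,000 / (1 + 0.105)^6 = 24,000 / 1.820429 = 13,183.7079

CHF 13,183.71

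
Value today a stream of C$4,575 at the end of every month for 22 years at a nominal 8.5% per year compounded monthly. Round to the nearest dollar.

C$545,678

i = 0.085/12 = 0.00708333 per month; n = 22·12 = 264.
Annuity factor a(264|0.00708333) = 119.273933; PV = 4575 × 119.273933 = 545,678.2457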